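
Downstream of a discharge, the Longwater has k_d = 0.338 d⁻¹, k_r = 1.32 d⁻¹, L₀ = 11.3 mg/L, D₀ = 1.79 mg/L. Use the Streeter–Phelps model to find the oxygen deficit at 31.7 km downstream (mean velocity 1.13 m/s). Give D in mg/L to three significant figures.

D ≈ 2.12 mg/L

Travel time t = x/v = 31.7 km / (1.13 m/s) = 31700 m / 1.13 m/s = 28050 s = 0.3247 d.
k_d L₀/(k_r−k_d) = 0.338×11.3/(1.32−0.338) = 3.819/0.9820 = 3.889 mg/L.
e^(−k_d t) = e^(−0.338×0.3247) = 0.8961; e^(−k_r t) = e^(−1.32×0.3247) = 0.6514.
D = 3.889 × (0.8961 − 0.6514) + 1.79 × 0.6514 = 0.9515 + 1.166 = 2.118 mg/L.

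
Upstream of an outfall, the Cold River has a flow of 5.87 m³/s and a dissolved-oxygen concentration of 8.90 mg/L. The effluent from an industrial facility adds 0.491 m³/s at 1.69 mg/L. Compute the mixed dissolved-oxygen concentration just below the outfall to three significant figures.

8.34 mg/L

Flow-weighted mixing: C = (Q_r C_r + Q_w C_w)/(Q_r + Q_w)
= (5.87×8.90 + 0.491×1.69)/(5.87 + 0.491) = 53.07/6.361 = 8.343 mg/L.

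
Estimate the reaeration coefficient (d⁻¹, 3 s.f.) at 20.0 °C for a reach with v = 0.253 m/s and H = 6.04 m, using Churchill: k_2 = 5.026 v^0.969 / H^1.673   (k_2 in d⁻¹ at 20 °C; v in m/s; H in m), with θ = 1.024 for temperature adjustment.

k_2(20) = 5.026 × 0.253^0.969 / 6.04^1.673 = 5.026 × 0.2640 / 20.26 = 0.06549 d⁻¹.
k_2(20.0) = 0.06549 × 1.024^(20.0−20) = 0.06549 × 1.000 = 0.06549 d⁻¹.

k_2 ≈ 0.0655 d⁻¹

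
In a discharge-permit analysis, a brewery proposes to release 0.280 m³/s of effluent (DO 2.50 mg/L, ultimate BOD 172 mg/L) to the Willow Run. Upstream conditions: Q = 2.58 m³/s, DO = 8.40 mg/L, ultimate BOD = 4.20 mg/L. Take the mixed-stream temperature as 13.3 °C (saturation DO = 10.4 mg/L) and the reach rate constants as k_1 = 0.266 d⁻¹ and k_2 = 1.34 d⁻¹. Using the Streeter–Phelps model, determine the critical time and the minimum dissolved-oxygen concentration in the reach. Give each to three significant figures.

t_c ≈ 0.852 d; minimum DO ≈ 7.14 mg/L

Mixed DO = (2.58×8.40 + 0.280×2.50)/(2.58+0.280) = 22.37/2.860 = 7.822 mg/L.
Mixed L₀ = (2.58×4.20 + 0.280×172)/(2.860) = 59.00/2.860 = 20.63 mg/L.
Initial deficit D₀ = C_s − DO₀ = 10.4 − 7.822 = 2.578 mg/L.
t_c = (1/1.074) ln[(1.34/0.266)(1 − 2.578×1.074/(0.266×20.63))] = 0.9311 × ln(2.496) = 0.8517 d.
D_c = (0.266/1.34) × 20.63 × e^(−0.266×0.8517) = 0.1985 × 20.63 × 0.7973 = 3.265 mg/L.
Minimum DO = 10.4 − 3.265 = 7.135 mg/L.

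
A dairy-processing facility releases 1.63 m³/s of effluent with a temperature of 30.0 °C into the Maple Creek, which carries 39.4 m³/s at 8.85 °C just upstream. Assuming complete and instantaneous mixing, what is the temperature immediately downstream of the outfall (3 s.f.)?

9.69 °C

Flow-weighted mixing: C = (Q_r C_r + Q_w C_w)/(Q_r + Q_w)
= (39.4×8.85 + 1.63×30.0)/(39.4 + 1.63) = 397.6/41.03 = 9.690 °C.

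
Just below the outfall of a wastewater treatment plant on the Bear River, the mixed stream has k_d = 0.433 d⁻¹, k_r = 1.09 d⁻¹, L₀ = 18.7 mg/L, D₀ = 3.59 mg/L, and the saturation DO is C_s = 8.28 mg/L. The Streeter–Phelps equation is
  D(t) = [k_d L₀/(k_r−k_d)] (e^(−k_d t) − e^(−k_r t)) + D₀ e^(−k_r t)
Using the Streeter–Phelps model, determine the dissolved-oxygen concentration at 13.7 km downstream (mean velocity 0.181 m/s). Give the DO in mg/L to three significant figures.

DO ≈ 3.21 mg/L

Travel time t = x/v = 13.7 km / (0.181 m/s) = 13700 m / 0.181 m/s = 75690 s = 0.8760 d.
k_d L₀/(k_r−k_d) = 0.433×18.7/(1.09−0.433) = 8.097/0.6570 = 12.32 mg/L.
e^(−k_d t) = e^(−0.433×0.8760) = 0.6843; e^(−k_r t) = e^(−1.09×0.8760) = 0.3849.
D = 12.32 × (0.6843 − 0.3849) + 3.59 × 0.3849 = 3.691 + 1.382 = 5.072 mg/L.
DO = C_s − D = 8.28 − 5.072 = 3.208 mg/L.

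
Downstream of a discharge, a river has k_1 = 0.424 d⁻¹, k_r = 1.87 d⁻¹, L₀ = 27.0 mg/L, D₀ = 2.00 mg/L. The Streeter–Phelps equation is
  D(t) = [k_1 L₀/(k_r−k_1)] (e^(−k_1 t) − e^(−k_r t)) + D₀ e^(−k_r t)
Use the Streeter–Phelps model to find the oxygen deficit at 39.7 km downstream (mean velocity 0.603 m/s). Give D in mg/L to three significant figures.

D ≈ 4.31 mg/L

Travel time t = x/v = 39.7 km / (0.603 m/s) = 39700 m / 0.603 m/s = 65840 s = 0.7620 d.
k_1 L₀/(k_r−k_1) = 0.424×27.0/(1.87−0.424) = 11.45/1.446 = 7.917 mg/L.
e^(−k_1 t) = e^(−0.424×0.7620) = 0.7239; e^(−k_r t) = e^(−1.87×0.7620) = 0.2405.
D = 7.917 × (0.7239 − 0.2405) + 2.00 × 0.2405 = 3.827 + 0.4810 = 4.308 mg/L.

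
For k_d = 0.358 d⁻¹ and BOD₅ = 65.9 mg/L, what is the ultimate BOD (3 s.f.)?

L₀ ≈ 79.1 mg/L

BOD₅ = L₀(1 − e^(−5k_d)) ⇒ L₀ = BOD₅ / (1 − e^(−5×0.358))
= 65.9 / (1 − 0.1670) = 65.9 / 0.8330 = 79.11 mg/L.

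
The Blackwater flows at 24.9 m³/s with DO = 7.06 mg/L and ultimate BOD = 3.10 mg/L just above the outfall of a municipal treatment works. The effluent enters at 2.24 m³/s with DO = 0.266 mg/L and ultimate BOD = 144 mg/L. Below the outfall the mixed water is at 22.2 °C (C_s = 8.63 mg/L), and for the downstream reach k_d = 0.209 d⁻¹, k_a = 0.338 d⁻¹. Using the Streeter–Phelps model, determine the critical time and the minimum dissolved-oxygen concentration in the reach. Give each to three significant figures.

Mixed DO = (24.9×7.06 + 2.24×0.266)/(24.9+2.24) = 176.4/27.14 = 6.499 mg/L.
Mixed L₀ = (24.9×3.10 + 2.24×144)/(27.14) = 399.8/27.14 = 14.73 mg/L.
Initial deficit D₀ = C_s − DO₀ = 8.63 − 6.499 = 2.131 mg/L.
t_c = (1/0.1290) ln[(0.338/0.209)(1 − 2.131×0.1290/(0.209×14.73))] = 7.752 × ln(1.473) = 3.001 d.
D_c = (0.209/0.338) × 14.73 × e^(−0.209×3.001) = 0.6183 × 14.73 × 0.5340 = 4.864 mg/L.
Minimum DO = 8.63 − 4.864 = 3.766 mg/L.

t_c ≈ 3.00 d; minimum DO ≈ 3.77 mg/L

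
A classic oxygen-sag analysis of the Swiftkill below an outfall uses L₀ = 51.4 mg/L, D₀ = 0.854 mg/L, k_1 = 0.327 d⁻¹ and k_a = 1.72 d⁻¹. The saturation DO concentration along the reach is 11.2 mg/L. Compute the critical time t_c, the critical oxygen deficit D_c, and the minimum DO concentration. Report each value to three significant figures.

At the critical point dD/dt = 0, so k_1 L₀ e^(−k_1 t) = k_a D. Substituting D(t) from the Streeter–Phelps equation and solving for t gives
t_c = ln[(k_a/k_1)(1 − D₀(k_a−k_1)/(k_1 L₀))] / (k_a−k_1).
Here k_a−k_1 = 1.393 d⁻¹ and 1 − D₀(k_a−k_1)/(k_1 L₀) = 1 − 0.854×1.393/(0.327×51.4) = 0.9292, so
t_c = ln(5.260 × 0.9292) / 1.393 = 1.587 / 1.393 = 1.139 d.
L(t_c) = L₀ e^(−k_1 t_c) = 51.4 × 0.6890 = 35.42 mg/L, and at the critical point k_a D_c = k_1 L, so D_c = (0.327/1.72) × 35.42 = 6.733 mg/L.
Minimum DO = C_s − D_c = 11.2 − 6.733 = 4.467 mg/L.

t_c ≈ 1.14 d; D_c ≈ 6.73 mg/L; min DO ≈ 4.47 mg/L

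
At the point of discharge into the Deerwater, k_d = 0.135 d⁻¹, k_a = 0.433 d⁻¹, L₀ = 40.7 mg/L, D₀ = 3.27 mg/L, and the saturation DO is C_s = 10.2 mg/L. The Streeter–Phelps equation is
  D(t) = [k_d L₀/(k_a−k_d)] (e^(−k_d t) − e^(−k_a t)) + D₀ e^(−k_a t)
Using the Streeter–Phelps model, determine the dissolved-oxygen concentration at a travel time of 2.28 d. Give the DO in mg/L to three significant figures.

k_d L₀/(k_a−k_d) = 0.135×40.7/(0.433−0.135) = 5.495/0.2980 = 18.44 mg/L.
e^(−k_d t) = e^(−0.135×2.280) = 0.7351; e^(−k_a t) = e^(−0.433×2.280) = 0.3726.
D = 18.44 × (0.7351 − 0.3726) + 3.27 × 0.3726 = 6.683 + 1.218 = 7.901 mg/L.
DO = C_s − D = 10.2 − 7.901 = 2.299 mg/L.

DO ≈ 2.30 mg/L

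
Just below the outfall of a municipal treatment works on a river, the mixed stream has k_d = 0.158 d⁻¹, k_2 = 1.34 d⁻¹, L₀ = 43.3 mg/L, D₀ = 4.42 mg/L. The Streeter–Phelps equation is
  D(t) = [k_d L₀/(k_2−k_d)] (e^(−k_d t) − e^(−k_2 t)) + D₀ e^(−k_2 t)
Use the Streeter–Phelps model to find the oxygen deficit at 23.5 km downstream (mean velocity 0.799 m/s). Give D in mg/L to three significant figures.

Travel time t = x/v = 23.5 km / (0.799 m/s) = 23500 m / 0.799 m/s = 29410 s = 0.3404 d.
k_d L₀/(k_2−k_d) = 0.158×43.3/(1.34−0.158) = 6.841/1.182 = 5.788 mg/L.
e^(−k_d t) = e^(−0.158×0.3404) = 0.9476; e^(−k_2 t) = e^(−1.34×0.3404) = 0.6337.
D = 5.788 × (0.9476 − 0.6337) + 4.42 × 0.6337 = 1.817 + 2.801 = 4.618 mg/L.

D ≈ 4.62 mg/L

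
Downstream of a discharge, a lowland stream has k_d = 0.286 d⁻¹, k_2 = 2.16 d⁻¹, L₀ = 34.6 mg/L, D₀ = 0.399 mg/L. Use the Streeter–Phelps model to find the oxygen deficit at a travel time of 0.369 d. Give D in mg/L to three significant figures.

k_d L₀/(k_2−k_d) = 0.286×34.6/(2.16−0.286) = 9.896/1.874 = 5.280 mg/L.
e^(−k_d t) = e^(−0.286×0.3690) = 0.8998; e^(−k_2 t) = e^(−2.16×0.3690) = 0.4507.
D = 5.280 × (0.8998 − 0.4507) + 0.399 × 0.4507 = 2.372 + 0.1798 = 2.552 mg/L.

D ≈ 2.55 mg/L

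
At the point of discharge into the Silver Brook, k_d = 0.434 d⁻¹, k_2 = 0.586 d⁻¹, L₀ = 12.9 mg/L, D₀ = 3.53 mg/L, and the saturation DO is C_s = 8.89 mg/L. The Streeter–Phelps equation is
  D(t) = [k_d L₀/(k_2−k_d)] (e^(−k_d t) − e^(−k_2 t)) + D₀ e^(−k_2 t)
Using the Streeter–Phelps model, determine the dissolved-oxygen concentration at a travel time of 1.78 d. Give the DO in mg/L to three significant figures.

k_d L₀/(k_2−k_d) = 0.434×12.9/(0.586−0.434) = 5.599/0.1520 = 36.83 mg/L.
e^(−k_d t) = e^(−0.434×1.780) = 0.4618; e^(−k_2 t) = e^(−0.586×1.780) = 0.3524.
D = 36.83 × (0.4618 − 0.3524) + 3.53 × 0.3524 = 4.032 + 1.244 = 5.276 mg/L.
DO = C_s − D = 8.89 − 5.276 = 3.614 mg/L.

DO ≈ 3.61 mg/L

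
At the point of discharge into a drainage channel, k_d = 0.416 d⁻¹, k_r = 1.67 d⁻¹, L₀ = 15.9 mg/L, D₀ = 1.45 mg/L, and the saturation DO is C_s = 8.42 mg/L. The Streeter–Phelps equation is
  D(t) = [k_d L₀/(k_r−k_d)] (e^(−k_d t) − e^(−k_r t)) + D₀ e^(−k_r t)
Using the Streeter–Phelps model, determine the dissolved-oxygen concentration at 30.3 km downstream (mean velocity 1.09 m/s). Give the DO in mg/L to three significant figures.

DO ≈ 6.04 mg/L

Travel time t = x/v = 30.3 km / (1.09 m/s) = 30300 m / 1.09 m/s = 27800 s = 0.3217 d.
k_d L₀/(k_r−k_d) = 0.416×15.9/(1.67−0.416) = 6.614/1.254 = 5.275 mg/L.
e^(−k_d t) = e^(−0.416×0.3217) = 0.8747; e^(−k_r t) = e^(−1.67×0.3217) = 0.5843.
D = 5.275 × (0.8747 − 0.5843) + 1.45 × 0.5843 = 1.532 + 0.8473 = 2.379 mg/L.
DO = C_s − D = 8.42 − 2.379 = 6.041 mg/L.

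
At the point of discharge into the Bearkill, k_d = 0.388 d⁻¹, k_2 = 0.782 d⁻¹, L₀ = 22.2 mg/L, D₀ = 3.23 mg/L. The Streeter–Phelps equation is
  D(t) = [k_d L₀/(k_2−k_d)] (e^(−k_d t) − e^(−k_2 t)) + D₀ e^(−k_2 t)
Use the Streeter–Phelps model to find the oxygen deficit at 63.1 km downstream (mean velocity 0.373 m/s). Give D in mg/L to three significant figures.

D ≈ 6.20 mg/L

Travel time t = x/v = 63.1 km / (0.373 m/s) = 63100 m / 0.373 m/s = 169200 s = 1.958 d.
k_d L₀/(k_2−k_d) = 0.388×22.2/(0.782−0.388) = 8.614/0.3940 = 21.86 mg/L.
e^(−k_d t) = e^(−0.388×1.958) = 0.4678; e^(−k_2 t) = e^(−0.782×1.958) = 0.2163.
D = 21.86 × (0.4678 − 0.2163) + 3.23 × 0.2163 = 5.499 + 0.6986 = 6.197 mg/L.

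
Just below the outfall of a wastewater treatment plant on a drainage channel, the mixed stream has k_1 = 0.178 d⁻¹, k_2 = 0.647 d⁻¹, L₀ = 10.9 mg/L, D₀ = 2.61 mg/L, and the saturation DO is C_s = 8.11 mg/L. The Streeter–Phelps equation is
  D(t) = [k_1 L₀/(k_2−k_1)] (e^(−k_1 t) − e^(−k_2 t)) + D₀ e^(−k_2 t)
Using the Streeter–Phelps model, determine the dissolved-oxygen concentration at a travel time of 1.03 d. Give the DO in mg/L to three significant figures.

k_1 L₀/(k_2−k_1) = 0.178×10.9/(0.647−0.178) = 1.940/0.4690 = 4.137 mg/L.
e^(−k_1 t) = e^(−0.178×1.030) = 0.8325; e^(−k_2 t) = e^(−0.647×1.030) = 0.5135.
D = 4.137 × (0.8325 − 0.5135) + 2.61 × 0.5135 = 1.319 + 1.340 = 2.660 mg/L.
DO = C_s − D = 8.11 − 2.660 = 5.450 mg/L.

DO ≈ 5.45 mg/L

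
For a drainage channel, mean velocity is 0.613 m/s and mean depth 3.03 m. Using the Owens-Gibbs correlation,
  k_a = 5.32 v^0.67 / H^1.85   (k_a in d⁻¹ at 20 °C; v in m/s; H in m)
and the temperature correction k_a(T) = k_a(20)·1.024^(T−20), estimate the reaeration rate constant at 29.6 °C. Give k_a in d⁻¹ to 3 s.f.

k_a ≈ 0.619 d⁻¹

k_a(20) = 5.32 × 0.613^0.67 / 3.03^1.85 = 5.32 × 0.7204 / 7.774 = 0.4930 d⁻¹.
k_a(29.6) = 0.4930 × 1.024^(29.6−20) = 0.4930 × 1.256 = 0.6190 d⁻¹.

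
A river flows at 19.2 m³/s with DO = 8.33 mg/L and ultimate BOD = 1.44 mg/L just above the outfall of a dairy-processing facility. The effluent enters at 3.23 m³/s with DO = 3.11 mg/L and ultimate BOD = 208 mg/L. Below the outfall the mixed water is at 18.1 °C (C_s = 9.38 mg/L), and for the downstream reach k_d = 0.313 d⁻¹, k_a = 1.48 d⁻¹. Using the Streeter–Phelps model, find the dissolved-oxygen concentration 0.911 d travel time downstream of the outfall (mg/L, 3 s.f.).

Mixed DO = (19.2×8.33 + 3.23×3.11)/(19.2+3.23) = 170.0/22.43 = 7.578 mg/L.
Mixed L₀ = (19.2×1.44 + 3.23×208)/(22.43) = 699.5/22.43 = 31.19 mg/L.
Initial deficit D₀ = C_s − DO₀ = 9.38 − 7.578 = 1.802 mg/L.
D(0.911) = [0.313×31.19/(1.48−0.313)](e^(−0.313×0.911) − e^(−1.48×0.911)) + 1.802 e^(−1.48×0.911)
= 8.364 × (0.7519 − 0.2597) + 1.802 × 0.2597 = 4.585 mg/L.
DO = 9.38 − 4.585 = 4.795 mg/L.

DO ≈ 4.80 mg/L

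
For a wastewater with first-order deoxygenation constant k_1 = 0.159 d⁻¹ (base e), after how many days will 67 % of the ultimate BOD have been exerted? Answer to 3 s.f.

y/L₀ = 1 − e^(−k_1 t) = 0.67 ⇒ e^(−k_1 t) = 0.330
t = −ln(0.330) / 0.159 = 1.109 / 0.159 = 6.973 d.

t ≈ 6.97 d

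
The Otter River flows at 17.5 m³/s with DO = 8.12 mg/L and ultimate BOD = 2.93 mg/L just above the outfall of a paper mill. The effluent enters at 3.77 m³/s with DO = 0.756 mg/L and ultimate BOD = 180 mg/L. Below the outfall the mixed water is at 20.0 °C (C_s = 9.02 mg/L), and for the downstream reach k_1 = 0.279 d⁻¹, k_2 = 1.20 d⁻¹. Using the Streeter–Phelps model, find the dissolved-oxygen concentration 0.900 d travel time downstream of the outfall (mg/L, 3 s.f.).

Mixed DO = (17.5×8.12 + 3.77×0.756)/(17.5+3.77) = 145.0/21.27 = 6.815 mg/L.
Mixed L₀ = (17.5×2.93 + 3.77×180)/(21.27) = 729.9/21.27 = 34.31 mg/L.
Initial deficit D₀ = C_s − DO₀ = 9.02 − 6.815 = 2.205 mg/L.
D(0.900) = [0.279×34.31/(1.20−0.279)](e^(−0.279×0.900) − e^(−1.20×0.900)) + 2.205 e^(−1.20×0.900)
= 10.40 × (0.7779 − 0.3396) + 2.205 × 0.3396 = 5.306 mg/L.
DO = 9.02 − 5.306 = 3.714 mg/L.

DO ≈ 3.71 mg/L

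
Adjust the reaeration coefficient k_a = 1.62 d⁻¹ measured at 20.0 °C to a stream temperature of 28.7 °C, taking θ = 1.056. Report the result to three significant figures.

k_a(T₂) = k_a(T₁) · θ^(T₂−T₁) = 1.62 × 1.056^(28.7−20.0)
= 1.62 × 1.056^8.70 = 1.62 × 1.606 = 2.603 d⁻¹.

k_a ≈ 2.60 d⁻¹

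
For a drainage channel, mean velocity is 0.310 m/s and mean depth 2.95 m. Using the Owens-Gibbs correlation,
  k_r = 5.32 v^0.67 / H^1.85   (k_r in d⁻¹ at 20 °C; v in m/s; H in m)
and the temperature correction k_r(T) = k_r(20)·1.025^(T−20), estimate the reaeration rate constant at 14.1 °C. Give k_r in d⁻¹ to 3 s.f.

k_r ≈ 0.284 d⁻¹

k_r(20) = 5.32 × 0.310^0.67 / 2.95^1.85 = 5.32 × 0.4563 / 7.399 = 0.3281 d⁻¹.
k_r(14.1) = 0.3281 × 1.025^(14.1−20) = 0.3281 × 0.8644 = 0.2836 d⁻¹.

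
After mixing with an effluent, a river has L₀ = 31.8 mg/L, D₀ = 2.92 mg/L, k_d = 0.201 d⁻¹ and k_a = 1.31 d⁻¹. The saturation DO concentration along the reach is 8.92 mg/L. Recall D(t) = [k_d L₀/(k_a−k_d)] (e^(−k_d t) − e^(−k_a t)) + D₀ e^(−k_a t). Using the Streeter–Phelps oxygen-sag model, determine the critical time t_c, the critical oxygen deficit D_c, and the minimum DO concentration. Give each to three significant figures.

t_c = [1/(k_a−k_d)] ln[(k_a/k_d)(1 − D₀(k_a−k_d)/(k_d L₀))]
= [1/(1.31−0.201)] ln[(1.31/0.201)(1 − 2.92×1.109/(0.201×31.8))]
= (1/1.109) ln[6.517 × 0.4934] = 0.9017 × ln(3.215) = 0.9017 × 1.168 = 1.053 d.
D_c = (k_d/k_a) L₀ e^(−k_d t_c) = (0.201/1.31) × 31.8 × e^(−0.201×1.053) = 0.1534 × 31.8 × 0.8092 = 3.948 mg/L.
Minimum DO = C_s − D_c = 8.92 − 3.948 = 4.972 mg/L.

t_c ≈ 1.05 d; D_c ≈ 3.95 mg/L; min DO ≈ 4.97 mg/L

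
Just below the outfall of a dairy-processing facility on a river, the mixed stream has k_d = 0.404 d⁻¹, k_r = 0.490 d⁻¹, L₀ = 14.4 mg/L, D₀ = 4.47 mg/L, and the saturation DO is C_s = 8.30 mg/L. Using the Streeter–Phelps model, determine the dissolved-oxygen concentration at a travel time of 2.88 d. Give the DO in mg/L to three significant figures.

k_d L₀/(k_r−k_d) = 0.404×14.4/(0.490−0.404) = 5.818/0.08600 = 67.65 mg/L.
e^(−k_d t) = e^(−0.404×2.880) = 0.3124; e^(−k_r t) = e^(−0.490×2.880) = 0.2439.
D = 67.65 × (0.3124 − 0.2439) + 4.47 × 0.2439 = 4.636 + 1.090 = 5.726 mg/L.
DO = C_s − D = 8.30 − 5.726 = 2.574 mg/L.

DO ≈ 2.57 mg/L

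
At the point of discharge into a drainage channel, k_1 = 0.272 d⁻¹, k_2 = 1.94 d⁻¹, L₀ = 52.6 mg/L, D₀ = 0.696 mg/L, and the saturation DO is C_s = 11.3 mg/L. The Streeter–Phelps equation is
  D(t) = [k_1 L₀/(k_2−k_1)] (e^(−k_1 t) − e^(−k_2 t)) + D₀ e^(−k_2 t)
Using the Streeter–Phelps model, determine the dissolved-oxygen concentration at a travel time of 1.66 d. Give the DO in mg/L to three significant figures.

k_1 L₀/(k_2−k_1) = 0.272×52.6/(1.94−0.272) = 14.31/1.668 = 8.577 mg/L.
e^(−k_1 t) = e^(−0.272×1.660) = 0.6367; e^(−k_2 t) = e^(−1.94×1.660) = 0.03994.
D = 8.577 × (0.6367 − 0.03994) + 0.696 × 0.03994 = 5.118 + 0.02780 = 5.146 mg/L.
DO = C_s − D = 11.3 − 5.146 = 6.154 mg/L.

DO ≈ 6.15 mg/L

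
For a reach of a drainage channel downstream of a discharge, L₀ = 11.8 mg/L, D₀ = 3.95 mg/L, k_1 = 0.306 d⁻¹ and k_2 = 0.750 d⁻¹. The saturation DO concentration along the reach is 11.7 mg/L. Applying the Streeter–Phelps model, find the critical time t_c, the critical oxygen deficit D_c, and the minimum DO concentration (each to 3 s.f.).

t_c = [1/(k_2−k_1)] ln[(k_2/k_1)(1 − D₀(k_2−k_1)/(k_1 L₀))]
= [1/(0.750−0.306)] ln[(0.750/0.306)(1 − 3.95×0.4440/(0.306×11.8))]
= (1/0.4440) ln[2.451 × 0.5143] = 2.252 × ln(1.261) = 2.252 × 0.2315 = 0.5214 d.
D_c = (k_1/k_2) L₀ e^(−k_1 t_c) = (0.306/0.750) × 11.8 × e^(−0.306×0.5214) = 0.4080 × 11.8 × 0.8525 = 4.104 mg/L.
Minimum DO = C_s − D_c = 11.7 − 4.104 = 7.596 mg/L.

t_c ≈ 0.521 d; D_c ≈ 4.10 mg/L; min DO ≈ 7.60 mg/L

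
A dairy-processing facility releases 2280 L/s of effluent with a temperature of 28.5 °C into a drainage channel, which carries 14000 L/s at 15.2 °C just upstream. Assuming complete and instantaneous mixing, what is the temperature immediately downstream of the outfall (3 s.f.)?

Flow-weighted mixing: C = (Q_r C_r + Q_w C_w)/(Q_r + Q_w)
= (14000×15.2 + 2280×28.5)/(14000 + 2280) = 277800/16280 = 17.06 °C.

17.1 °C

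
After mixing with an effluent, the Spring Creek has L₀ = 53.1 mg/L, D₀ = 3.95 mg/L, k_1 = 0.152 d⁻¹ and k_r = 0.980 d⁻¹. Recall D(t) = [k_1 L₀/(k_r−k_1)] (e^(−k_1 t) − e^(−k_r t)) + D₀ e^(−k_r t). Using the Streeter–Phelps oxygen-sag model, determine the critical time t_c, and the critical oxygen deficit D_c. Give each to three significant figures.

With k_r/k_1 = 6.447 and 1 − D₀(k_r−k_1)/(k_1 L₀) = 0.5948,
t_c = ln(6.447 × 0.5948) / (0.980 − 0.152) = ln(3.835) / 0.8280 = 1.344/0.8280 = 1.623 d.
D_c = (k_1/k_r) L₀ e^(−k_1 t_c) = (0.152/0.980) × 53.1 × e^(−0.152×1.623) = 0.1551 × 53.1 × 0.7813 = 6.435 mg/L.

t_c ≈ 1.62 d; D_c ≈ 6.44 mg/L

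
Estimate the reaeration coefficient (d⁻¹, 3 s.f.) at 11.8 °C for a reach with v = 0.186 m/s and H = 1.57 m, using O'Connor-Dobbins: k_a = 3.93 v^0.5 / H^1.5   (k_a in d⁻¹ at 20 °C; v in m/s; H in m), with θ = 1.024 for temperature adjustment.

k_a ≈ 0.709 d⁻¹

k_a(20) = 3.93 × 0.186^0.5 / 1.57^1.5 = 3.93 × 0.4313 / 1.967 = 0.8616 d⁻¹.
k_a(11.8) = 0.8616 × 1.024^(11.8−20) = 0.8616 × 0.8233 = 0.7093 d⁻¹.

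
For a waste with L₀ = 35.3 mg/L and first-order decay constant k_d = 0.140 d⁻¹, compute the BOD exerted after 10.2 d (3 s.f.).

y ≈ 26.8 mg/L

y_t = L₀(1 − e^(−k_d t)) = 35.3 × (1 − e^(−0.140×10.2))
= 35.3 × (1 − 0.2398) = 35.3 × 0.7602 = 26.84 mg/L.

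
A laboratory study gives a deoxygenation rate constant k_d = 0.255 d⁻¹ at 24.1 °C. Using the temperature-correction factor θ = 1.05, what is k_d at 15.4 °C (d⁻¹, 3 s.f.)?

k_d ≈ 0.167 d⁻¹

k_d(T₂) = k_d(T₁) · θ^(T₂−T₁) = 0.255 × 1.05^(15.4−24.1)
= 0.255 × 1.05^-8.70 = 0.255 × 0.6541 = 0.1668 d⁻¹.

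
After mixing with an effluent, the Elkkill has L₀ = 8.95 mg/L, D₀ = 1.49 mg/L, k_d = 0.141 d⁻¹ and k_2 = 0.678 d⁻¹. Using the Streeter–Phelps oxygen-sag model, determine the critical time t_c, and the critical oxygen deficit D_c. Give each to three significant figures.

t_c ≈ 1.05 d; D_c ≈ 1.60 mg/L

t_c = [1/(k_2−k_d)] ln[(k_2/k_d)(1 − D₀(k_2−k_d)/(k_d L₀))]
= [1/(0.678−0.141)] ln[(0.678/0.141)(1 − 1.49×0.5370/(0.141×8.95))]
= (1/0.5370) ln[4.809 × 0.3660] = 1.862 × ln(1.760) = 1.862 × 0.5651 = 1.052 d.
L(t_c) = L₀ e^(−k_d t_c) = 8.95 × 0.8621 = 7.716 mg/L, and at the critical point k_2 D_c = k_d L, so D_c = (0.141/0.678) × 7.716 = 1.605 mg/L.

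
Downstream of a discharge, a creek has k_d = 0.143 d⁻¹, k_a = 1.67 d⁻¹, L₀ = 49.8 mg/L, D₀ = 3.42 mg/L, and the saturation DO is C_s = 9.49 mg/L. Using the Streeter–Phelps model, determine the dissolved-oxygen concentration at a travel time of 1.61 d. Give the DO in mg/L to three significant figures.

k_d L₀/(k_a−k_d) = 0.143×49.8/(1.67−0.143) = 7.121/1.527 = 4.664 mg/L.
e^(−k_d t) = e^(−0.143×1.610) = 0.7944; e^(−k_a t) = e^(−1.67×1.610) = 0.06797.
D = 4.664 × (0.7944 − 0.06797) + 3.42 × 0.06797 = 3.388 + 0.2325 = 3.620 mg/L.
DO = C_s − D = 9.49 − 3.620 = 5.870 mg/L.

DO ≈ 5.87 mg/L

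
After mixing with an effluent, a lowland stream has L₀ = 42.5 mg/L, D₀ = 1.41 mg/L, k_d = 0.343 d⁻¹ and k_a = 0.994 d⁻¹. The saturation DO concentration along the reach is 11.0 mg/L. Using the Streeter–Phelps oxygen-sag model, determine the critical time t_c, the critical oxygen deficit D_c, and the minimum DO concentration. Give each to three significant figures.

t_c = [1/(k_a−k_d)] ln[(k_a/k_d)(1 − D₀(k_a−k_d)/(k_d L₀))]
= [1/(0.994−0.343)] ln[(0.994/0.343)(1 − 1.41×0.6510/(0.343×42.5))]
= (1/0.6510) ln[2.898 × 0.9370] = 1.536 × ln(2.715) = 1.536 × 0.9990 = 1.535 d.
D_c = (k_d/k_a) L₀ e^(−k_d t_c) = (0.343/0.994) × 42.5 × e^(−0.343×1.535) = 0.3451 × 42.5 × 0.5908 = 8.664 mg/L.
Minimum DO = C_s − D_c = 11.0 − 8.664 = 2.336 mg/L.

t_c ≈ 1.53 d; D_c ≈ 8.66 mg/L; min DO ≈ 2.34 mg/L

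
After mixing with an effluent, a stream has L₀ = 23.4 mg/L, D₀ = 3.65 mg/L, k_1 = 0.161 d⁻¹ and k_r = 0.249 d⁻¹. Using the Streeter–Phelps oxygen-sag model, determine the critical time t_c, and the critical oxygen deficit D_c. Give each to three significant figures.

t_c ≈ 3.94 d; D_c ≈ 8.02 mg/L

At the critical point dD/dt = 0, so k_1 L₀ e^(−k_1 t) = k_r D. Substituting D(t) from the Streeter–Phelps equation and solving for t gives
t_c = ln[(k_r/k_1)(1 − D₀(k_r−k_1)/(k_1 L₀))] / (k_r−k_1).
Here k_r−k_1 = 0.08800 d⁻¹ and 1 − D₀(k_r−k_1)/(k_1 L₀) = 1 − 3.65×0.08800/(0.161×23.4) = 0.9147, so
t_c = ln(1.547 × 0.9147) / 0.08800 = 0.3469 / 0.08800 = 3.942 d.
D_c = (k_1/k_r) L₀ e^(−k_1 t_c) = (0.161/0.249) × 23.4 × e^(−0.161×3.942) = 0.6466 × 23.4 × 0.5301 = 8.020 mg/L.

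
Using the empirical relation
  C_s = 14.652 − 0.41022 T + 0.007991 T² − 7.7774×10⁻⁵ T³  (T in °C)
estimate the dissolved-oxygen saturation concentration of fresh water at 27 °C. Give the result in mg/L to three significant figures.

C_s = 14.652 − 0.41022×27 + 0.007991×27² − 7.7774×10⁻⁵×27³ = 7.871 mg/L.

C_s ≈ 7.87 mg/L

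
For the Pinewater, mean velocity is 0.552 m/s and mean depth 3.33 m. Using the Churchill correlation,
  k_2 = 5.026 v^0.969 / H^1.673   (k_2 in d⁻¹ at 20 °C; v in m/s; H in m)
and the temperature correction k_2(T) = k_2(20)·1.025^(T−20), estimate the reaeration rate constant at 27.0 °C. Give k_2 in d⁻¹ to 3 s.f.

k_2(20) = 5.026 × 0.552^0.969 / 3.33^1.673 = 5.026 × 0.5623 / 7.483 = 0.3777 d⁻¹.
k_2(27.0) = 0.3777 × 1.025^(27.0−20) = 0.3777 × 1.189 = 0.4489 d⁻¹.

k_2 ≈ 0.449 d⁻¹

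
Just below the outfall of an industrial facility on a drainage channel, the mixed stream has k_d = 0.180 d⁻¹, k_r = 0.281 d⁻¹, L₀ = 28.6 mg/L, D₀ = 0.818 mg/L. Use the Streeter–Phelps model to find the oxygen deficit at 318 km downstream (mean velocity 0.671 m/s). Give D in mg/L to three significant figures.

D ≈ 8.25 mg/L

Travel time t = x/v = 318 km / (0.671 m/s) = 318000 m / 0.671 m/s = 473900 s = 5.485 d.
k_d L₀/(k_r−k_d) = 0.180×28.6/(0.281−0.180) = 5.148/0.1010 = 50.97 mg/L.
e^(−k_d t) = e^(−0.180×5.485) = 0.3726; e^(−k_r t) = e^(−0.281×5.485) = 0.2141.
D = 50.97 × (0.3726 − 0.2141) + 0.818 × 0.2141 = 8.077 + 0.1751 = 8.253 mg/L.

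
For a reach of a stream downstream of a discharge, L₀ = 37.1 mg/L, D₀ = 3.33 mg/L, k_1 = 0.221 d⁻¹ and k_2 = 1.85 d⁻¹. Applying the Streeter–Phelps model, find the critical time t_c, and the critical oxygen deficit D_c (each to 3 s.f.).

t_c = [1/(k_2−k_1)] ln[(k_2/k_1)(1 − D₀(k_2−k_1)/(k_1 L₀))]
= [1/(1.85−0.221)] ln[(1.85/0.221)(1 − 3.33×1.629/(0.221×37.1))]
= (1/1.629) ln[8.371 × 0.3384] = 0.6139 × ln(2.833) = 0.6139 × 1.041 = 0.6392 d.
L(t_c) = L₀ e^(−k_1 t_c) = 37.1 × 0.8683 = 32.21 mg/L, and at the critical point k_2 D_c = k_1 L, so D_c = (0.221/1.85) × 32.21 = 3.848 mg/L.

t_c ≈ 0.639 d; D_c ≈ 3.85 mg/L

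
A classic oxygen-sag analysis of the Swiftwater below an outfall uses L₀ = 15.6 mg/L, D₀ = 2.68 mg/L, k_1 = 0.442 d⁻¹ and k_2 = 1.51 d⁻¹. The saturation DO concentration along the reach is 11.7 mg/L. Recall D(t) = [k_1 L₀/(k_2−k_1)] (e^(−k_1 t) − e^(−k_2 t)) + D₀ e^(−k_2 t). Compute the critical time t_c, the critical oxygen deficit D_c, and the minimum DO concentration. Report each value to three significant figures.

t_c = [1/(k_2−k_1)] ln[(k_2/k_1)(1 − D₀(k_2−k_1)/(k_1 L₀))]
= [1/(1.51−0.442)] ln[(1.51/0.442)(1 − 2.68×1.068/(0.442×15.6))]
= (1/1.068) ln[3.416 × 0.5849] = 0.9363 × ln(1.998) = 0.9363 × 0.6922 = 0.6482 d.
L(t_c) = L₀ e^(−k_1 t_c) = 15.6 × 0.7509 = 11.71 mg/L, and at the critical point k_2 D_c = k_1 L, so D_c = (0.442/1.51) × 11.71 = 3.429 mg/L.
Minimum DO = C_s − D_c = 11.7 − 3.429 = 8.271 mg/L.

t_c ≈ 0.648 d; D_c ≈ 3.43 mg/L; min DO ≈ 8.27 mg/L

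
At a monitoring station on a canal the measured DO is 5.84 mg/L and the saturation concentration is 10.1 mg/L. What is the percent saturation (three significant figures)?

57.8 % saturation

% saturation = C/C_s × 100 = 5.84/10.1 × 100 = 57.8 %.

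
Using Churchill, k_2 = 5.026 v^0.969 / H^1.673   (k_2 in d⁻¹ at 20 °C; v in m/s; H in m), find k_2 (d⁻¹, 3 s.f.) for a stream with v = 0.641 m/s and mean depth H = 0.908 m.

k_2 = 5.026 × 0.641^0.969 / 0.908^1.673 = 5.026 × 0.6499 / 0.8509 = 3.839 d⁻¹.

k_2 ≈ 3.84 d⁻¹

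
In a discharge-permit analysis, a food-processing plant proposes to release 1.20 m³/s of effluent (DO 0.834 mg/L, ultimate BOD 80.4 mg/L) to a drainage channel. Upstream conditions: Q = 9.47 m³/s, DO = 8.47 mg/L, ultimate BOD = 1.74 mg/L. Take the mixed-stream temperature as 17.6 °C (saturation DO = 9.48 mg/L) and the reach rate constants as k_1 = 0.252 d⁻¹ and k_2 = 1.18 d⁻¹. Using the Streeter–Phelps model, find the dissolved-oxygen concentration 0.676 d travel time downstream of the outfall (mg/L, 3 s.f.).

Mixed DO = (9.47×8.47 + 1.20×0.834)/(9.47+1.20) = 81.21/10.67 = 7.611 mg/L.
Mixed L₀ = (9.47×1.74 + 1.20×80.4)/(10.67) = 113.0/10.67 = 10.59 mg/L.
Initial deficit D₀ = C_s − DO₀ = 9.48 − 7.611 = 1.869 mg/L.
D(0.676) = [0.252×10.59/(1.18−0.252)](e^(−0.252×0.676) − e^(−1.18×0.676)) + 1.869 e^(−1.18×0.676)
= 2.875 × (0.8434 − 0.4504) + 1.869 × 0.4504 = 1.971 mg/L.
DO = 9.48 − 1.971 = 7.509 mg/L.

DO ≈ 7.51 mg/L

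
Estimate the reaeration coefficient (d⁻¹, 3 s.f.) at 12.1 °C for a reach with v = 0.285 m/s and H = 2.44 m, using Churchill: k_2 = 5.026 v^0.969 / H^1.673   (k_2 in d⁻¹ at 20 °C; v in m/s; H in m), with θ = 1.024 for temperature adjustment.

k_2(20) = 5.026 × 0.285^0.969 / 2.44^1.673 = 5.026 × 0.2963 / 4.447 = 0.3349 d⁻¹.
k_2(12.1) = 0.3349 × 1.024^(12.1−20) = 0.3349 × 0.8291 = 0.2776 d⁻¹.

k_2 ≈ 0.278 d⁻¹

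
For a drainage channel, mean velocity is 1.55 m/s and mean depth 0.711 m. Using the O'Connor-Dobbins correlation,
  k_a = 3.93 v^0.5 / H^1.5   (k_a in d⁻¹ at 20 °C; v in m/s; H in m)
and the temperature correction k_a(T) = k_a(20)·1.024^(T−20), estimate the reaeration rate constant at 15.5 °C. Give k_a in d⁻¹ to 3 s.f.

k_a ≈ 7.34 d⁻¹

k_a(20) = 3.93 × 1.55^0.5 / 0.711^1.5 = 3.93 × 1.245 / 0.5995 = 8.161 d⁻¹.
k_a(15.5) = 8.161 × 1.024^(15.5−20) = 8.161 × 0.8988 = 7.335 d⁻¹.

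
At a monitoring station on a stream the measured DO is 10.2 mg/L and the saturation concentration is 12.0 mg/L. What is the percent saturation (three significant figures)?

% saturation = C/C_s × 100 = 10.2/12.0 × 100 = 85.0 %.

85.0 % saturation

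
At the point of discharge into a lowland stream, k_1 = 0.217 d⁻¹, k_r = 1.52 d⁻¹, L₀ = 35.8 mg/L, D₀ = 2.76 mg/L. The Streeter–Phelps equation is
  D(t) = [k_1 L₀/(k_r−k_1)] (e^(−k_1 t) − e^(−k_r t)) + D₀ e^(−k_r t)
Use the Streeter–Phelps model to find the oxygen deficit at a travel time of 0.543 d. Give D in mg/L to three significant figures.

D ≈ 3.90 mg/L

k_1 L₀/(k_r−k_1) = 0.217×35.8/(1.52−0.217) = 7.769/1.303 = 5.962 mg/L.
e^(−k_1 t) = e^(−0.217×0.5430) = 0.8888; e^(−k_r t) = e^(−1.52×0.5430) = 0.4381.
D = 5.962 × (0.8888 − 0.4381) + 2.76 × 0.4381 = 2.688 + 1.209 = 3.897 mg/L.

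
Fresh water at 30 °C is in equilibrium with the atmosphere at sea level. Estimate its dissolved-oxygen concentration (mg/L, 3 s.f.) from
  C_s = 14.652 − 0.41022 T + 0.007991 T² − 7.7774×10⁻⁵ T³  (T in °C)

C_s = 14.652 − 0.41022×30 + 0.007991×30² − 7.7774×10⁻⁵×30³ = 7.437 mg/L.

C_s ≈ 7.44 mg/L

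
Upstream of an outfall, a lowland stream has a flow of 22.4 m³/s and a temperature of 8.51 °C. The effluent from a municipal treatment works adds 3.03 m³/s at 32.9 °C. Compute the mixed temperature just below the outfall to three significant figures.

Flow-weighted mixing: C = (Q_r C_r + Q_w C_w)/(Q_r + Q_w)
= (22.4×8.51 + 3.03×32.9)/(22.4 + 3.03) = 290.3/25.43 = 11.42 °C.

11.4 °C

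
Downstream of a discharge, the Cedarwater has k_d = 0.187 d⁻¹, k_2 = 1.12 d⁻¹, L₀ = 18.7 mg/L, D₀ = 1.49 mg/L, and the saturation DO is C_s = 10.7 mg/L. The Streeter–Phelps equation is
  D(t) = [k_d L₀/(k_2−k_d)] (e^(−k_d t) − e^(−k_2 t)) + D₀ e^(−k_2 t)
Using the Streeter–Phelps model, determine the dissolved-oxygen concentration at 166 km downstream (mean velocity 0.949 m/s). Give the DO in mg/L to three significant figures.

Travel time t = x/v = 166 km / (0.949 m/s) = 166000 m / 0.949 m/s = 174900 s = 2.025 d.
k_d L₀/(k_2−k_d) = 0.187×18.7/(1.12−0.187) = 3.497/0.9330 = 3.748 mg/L.
e^(−k_d t) = e^(−0.187×2.025) = 0.6848; e^(−k_2 t) = e^(−1.12×2.025) = 0.1036.
D = 3.748 × (0.6848 − 0.1036) + 1.49 × 0.1036 = 2.179 + 0.1543 = 2.333 mg/L.
DO = C_s − D = 10.7 − 2.333 = 8.367 mg/L.

DO ≈ 8.37 mg/L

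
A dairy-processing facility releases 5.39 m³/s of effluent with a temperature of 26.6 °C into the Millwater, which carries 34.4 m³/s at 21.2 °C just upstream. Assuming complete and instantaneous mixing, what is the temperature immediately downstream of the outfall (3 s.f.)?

Flow-weighted mixing: C = (Q_r C_r + Q_w C_w)/(Q_r + Q_w)
= (34.4×21.2 + 5.39×26.6)/(34.4 + 5.39) = 872.7/39.79 = 21.93 °C.

21.9 °C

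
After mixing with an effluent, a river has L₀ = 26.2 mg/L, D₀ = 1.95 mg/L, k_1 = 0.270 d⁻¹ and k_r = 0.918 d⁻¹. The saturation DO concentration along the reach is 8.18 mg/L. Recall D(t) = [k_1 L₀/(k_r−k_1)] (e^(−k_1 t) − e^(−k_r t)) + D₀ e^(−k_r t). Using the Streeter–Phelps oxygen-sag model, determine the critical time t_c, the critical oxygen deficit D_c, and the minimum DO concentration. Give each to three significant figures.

t_c ≈ 1.58 d; D_c ≈ 5.02 mg/L; min DO ≈ 3.16 mg/L

With k_r/k_1 = 3.400 and 1 − D₀(k_r−k_1)/(k_1 L₀) = 0.8214,
t_c = ln(3.400 × 0.8214) / (0.918 − 0.270) = ln(2.793) / 0.6480 = 1.027/0.6480 = 1.585 d.
D_c = (k_1/k_r) L₀ e^(−k_1 t_c) = (0.270/0.918) × 26.2 × e^(−0.270×1.585) = 0.2941 × 26.2 × 0.6519 = 5.023 mg/L.
Minimum DO = C_s − D_c = 8.18 − 5.023 = 3.157 mg/L.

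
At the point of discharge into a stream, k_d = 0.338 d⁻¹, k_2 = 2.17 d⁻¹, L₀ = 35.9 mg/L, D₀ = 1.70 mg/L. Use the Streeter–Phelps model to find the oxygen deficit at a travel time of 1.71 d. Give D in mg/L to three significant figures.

k_d L₀/(k_2−k_d) = 0.338×35.9/(2.17−0.338) = 12.13/1.832 = 6.623 mg/L.
e^(−k_d t) = e^(−0.338×1.710) = 0.5610; e^(−k_2 t) = e^(−2.17×1.710) = 0.02446.
D = 6.623 × (0.5610 − 0.02446) + 1.70 × 0.02446 = 3.554 + 0.04158 = 3.596 mg/L.

D ≈ 3.60 mg/L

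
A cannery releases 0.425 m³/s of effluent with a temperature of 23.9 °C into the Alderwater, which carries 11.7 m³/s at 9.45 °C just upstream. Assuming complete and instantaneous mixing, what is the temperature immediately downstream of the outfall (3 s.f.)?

Flow-weighted mixing: C = (Q_r C_r + Q_w C_w)/(Q_r + Q_w)
= (11.7×9.45 + 0.425×23.9)/(11.7 + 0.425) = 120.7/12.12 = 9.956 °C.

9.96 °C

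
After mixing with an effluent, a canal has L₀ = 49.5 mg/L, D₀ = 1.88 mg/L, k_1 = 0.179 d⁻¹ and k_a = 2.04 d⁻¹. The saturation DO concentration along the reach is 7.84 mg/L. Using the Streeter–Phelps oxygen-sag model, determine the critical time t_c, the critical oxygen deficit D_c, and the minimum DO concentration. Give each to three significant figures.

t_c ≈ 1.04 d; D_c ≈ 3.61 mg/L; min DO ≈ 4.23 mg/L

With k_a/k_1 = 11.40 and 1 − D₀(k_a−k_1)/(k_1 L₀) = 0.6051,
t_c = ln(11.40 × 0.6051) / (2.04 − 0.179) = ln(6.897) / 1.861 = 1.931/1.861 = 1.038 d.
D_c = (k_1/k_a) L₀ e^(−k_1 t_c) = (0.179/2.04) × 49.5 × e^(−0.179×1.038) = 0.08775 × 49.5 × 0.8305 = 3.607 mg/L.
Minimum DO = C_s − D_c = 7.84 − 3.607 = 4.233 mg/L.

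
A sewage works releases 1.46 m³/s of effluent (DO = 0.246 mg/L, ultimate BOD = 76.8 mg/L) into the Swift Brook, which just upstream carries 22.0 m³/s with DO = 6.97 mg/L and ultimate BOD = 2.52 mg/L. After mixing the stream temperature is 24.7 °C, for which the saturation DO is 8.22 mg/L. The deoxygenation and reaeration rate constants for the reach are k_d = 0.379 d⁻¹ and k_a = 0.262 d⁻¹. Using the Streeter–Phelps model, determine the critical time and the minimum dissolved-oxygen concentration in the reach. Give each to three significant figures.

t_c ≈ 2.56 d; minimum DO ≈ 4.30 mg/L

Mixed DO = (22.0×6.97 + 1.46×0.246)/(22.0+1.46) = 153.7/23.46 = 6.552 mg/L.
Mixed L₀ = (22.0×2.52 + 1.46×76.8)/(23.46) = 167.6/23.46 = 7.143 mg/L.
Initial deficit D₀ = C_s − DO₀ = 8.22 − 6.552 = 1.668 mg/L.
t_c = (1/-0.1170) ln[(0.262/0.379)(1 − 1.668×-0.1170/(0.379×7.143))] = -8.547 × ln(0.7411) = 2.560 d.
D_c = (0.379/0.262) × 7.143 × e^(−0.379×2.560) = 1.447 × 7.143 × 0.3789 = 3.915 mg/L.
Minimum DO = 8.22 − 3.915 = 4.305 mg/L.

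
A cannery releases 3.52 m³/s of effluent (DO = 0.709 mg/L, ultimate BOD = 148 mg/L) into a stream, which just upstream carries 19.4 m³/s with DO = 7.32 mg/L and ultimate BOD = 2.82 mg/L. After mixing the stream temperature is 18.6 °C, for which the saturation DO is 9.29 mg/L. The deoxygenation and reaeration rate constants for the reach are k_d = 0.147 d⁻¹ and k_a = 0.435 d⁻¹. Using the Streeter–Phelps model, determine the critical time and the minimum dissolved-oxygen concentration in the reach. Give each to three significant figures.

Mixed DO = (19.4×7.32 + 3.52×0.709)/(19.4+3.52) = 144.5/22.92 = 6.305 mg/L.
Mixed L₀ = (19.4×2.82 + 3.52×148)/(22.92) = 575.7/22.92 = 25.12 mg/L.
Initial deficit D₀ = C_s − DO₀ = 9.29 − 6.305 = 2.985 mg/L.
t_c = (1/0.2880) ln[(0.435/0.147)(1 − 2.985×0.2880/(0.147×25.12))] = 3.472 × ln(2.270) = 2.847 d.
D_c = (0.147/0.435) × 25.12 × e^(−0.147×2.847) = 0.3379 × 25.12 × 0.6581 = 5.585 mg/L.
Minimum DO = 9.29 − 5.585 = 3.705 mg/L.

t_c ≈ 2.85 d; minimum DO ≈ 3.70 mg/L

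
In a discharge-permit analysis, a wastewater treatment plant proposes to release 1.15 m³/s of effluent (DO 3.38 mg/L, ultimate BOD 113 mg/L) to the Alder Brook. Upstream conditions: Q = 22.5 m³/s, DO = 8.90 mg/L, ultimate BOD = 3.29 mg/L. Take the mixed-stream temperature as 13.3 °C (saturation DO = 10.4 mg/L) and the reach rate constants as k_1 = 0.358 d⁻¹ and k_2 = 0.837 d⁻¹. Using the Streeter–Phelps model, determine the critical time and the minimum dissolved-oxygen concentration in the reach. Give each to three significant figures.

Mixed DO = (22.5×8.90 + 1.15×3.38)/(22.5+1.15) = 204.1/23.65 = 8.632 mg/L.
Mixed L₀ = (22.5×3.29 + 1.15×113)/(23.65) = 204.0/23.65 = 8.625 mg/L.
Initial deficit D₀ = C_s − DO₀ = 10.4 − 8.632 = 1.768 mg/L.
t_c = (1/0.4790) ln[(0.837/0.358)(1 − 1.768×0.4790/(0.358×8.625))] = 2.088 × ln(1.697) = 1.104 d.
D_c = (0.358/0.837) × 8.625 × e^(−0.358×1.104) = 0.4277 × 8.625 × 0.6736 = 2.485 mg/L.
Minimum DO = 10.4 − 2.485 = 7.915 mg/L.

t_c ≈ 1.10 d; minimum DO ≈ 7.92 mg/L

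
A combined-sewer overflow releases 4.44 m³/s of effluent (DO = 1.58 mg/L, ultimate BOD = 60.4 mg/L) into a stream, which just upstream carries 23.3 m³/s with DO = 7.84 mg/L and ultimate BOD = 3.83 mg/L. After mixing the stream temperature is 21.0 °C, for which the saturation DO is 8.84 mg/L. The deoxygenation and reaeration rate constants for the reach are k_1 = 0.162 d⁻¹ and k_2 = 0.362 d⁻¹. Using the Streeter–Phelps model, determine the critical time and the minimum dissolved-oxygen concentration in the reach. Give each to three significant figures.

Mixed DO = (23.3×7.84 + 4.44×1.58)/(23.3+4.44) = 189.7/27.74 = 6.838 mg/L.
Mixed L₀ = (23.3×3.83 + 4.44×60.4)/(27.74) = 357.4/27.74 = 12.88 mg/L.
Initial deficit D₀ = C_s − DO₀ = 8.84 − 6.838 = 2.002 mg/L.
t_c = (1/0.2000) ln[(0.362/0.162)(1 − 2.002×0.2000/(0.162×12.88))] = 5.000 × ln(1.806) = 2.955 d.
D_c = (0.162/0.362) × 12.88 × e^(−0.162×2.955) = 0.4475 × 12.88 × 0.6195 = 3.572 mg/L.
Minimum DO = 8.84 − 3.572 = 5.268 mg/L.

t_c ≈ 2.96 d; minimum DO ≈ 5.27 mg/L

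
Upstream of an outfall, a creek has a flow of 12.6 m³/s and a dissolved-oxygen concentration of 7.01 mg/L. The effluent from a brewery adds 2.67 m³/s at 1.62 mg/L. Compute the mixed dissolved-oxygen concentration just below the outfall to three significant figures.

6.07 mg/L

Flow-weighted mixing: C = (Q_r C_r + Q_w C_w)/(Q_r + Q_w)
= (12.6×7.01 + 2.67×1.62)/(12.6 + 2.67) = 92.65/15.27 = 6.068 mg/L.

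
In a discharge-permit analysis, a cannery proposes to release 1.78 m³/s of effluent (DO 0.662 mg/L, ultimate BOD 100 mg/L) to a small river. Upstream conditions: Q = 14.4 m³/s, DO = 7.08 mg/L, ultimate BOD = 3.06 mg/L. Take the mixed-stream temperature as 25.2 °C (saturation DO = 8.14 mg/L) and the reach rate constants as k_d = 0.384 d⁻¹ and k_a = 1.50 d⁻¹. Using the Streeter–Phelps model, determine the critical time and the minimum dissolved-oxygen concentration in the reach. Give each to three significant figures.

Mixed DO = (14.4×7.08 + 1.78×0.662)/(14.4+1.78) = 103.1/16.18 = 6.374 mg/L.
Mixed L₀ = (14.4×3.06 + 1.78×100)/(16.18) = 222.1/16.18 = 13.72 mg/L.
Initial deficit D₀ = C_s − DO₀ = 8.14 − 6.374 = 1.766 mg/L.
t_c = (1/1.116) ln[(1.50/0.384)(1 − 1.766×1.116/(0.384×13.72))] = 0.8961 × ln(2.445) = 0.8013 d.
D_c = (0.384/1.50) × 13.72 × e^(−0.384×0.8013) = 0.2560 × 13.72 × 0.7351 = 2.583 mg/L.
Minimum DO = 8.14 − 2.583 = 5.557 mg/L.

t_c ≈ 0.801 d; minimum DO ≈ 5.56 mg/L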